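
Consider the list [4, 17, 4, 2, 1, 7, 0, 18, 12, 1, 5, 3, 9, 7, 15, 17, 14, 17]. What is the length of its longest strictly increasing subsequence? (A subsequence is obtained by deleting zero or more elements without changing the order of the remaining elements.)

Let dp[i] be the longest increasing subsequence ending at position i. Then dp = [1, 2, 1, 1, 1, 2, 1, 3, 3, 2, 3, 3, 4, 4, 5, 6, 5, 6].
The maximum is 6; one witness is 0, 1, 5, 9, 15, 17 at positions 7,10,11,13,15,16.

6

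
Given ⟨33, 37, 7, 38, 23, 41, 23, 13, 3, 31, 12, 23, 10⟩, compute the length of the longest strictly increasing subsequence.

One longest increasing subsequence is 33, 37, 38, 41 (positions 1,2,4,6), of length 4; no longer one exists.

4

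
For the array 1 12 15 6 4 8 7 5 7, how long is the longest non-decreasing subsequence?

Scanning left to right, the best length ending at each element is: 1→1, 12→2, 15→3, 6→2, 4→2, 8→3, 7→3, 5→3, 7→4.
So the longest non-decreasing subsequence has length 4, e.g. 1, 6, 7, 7.

4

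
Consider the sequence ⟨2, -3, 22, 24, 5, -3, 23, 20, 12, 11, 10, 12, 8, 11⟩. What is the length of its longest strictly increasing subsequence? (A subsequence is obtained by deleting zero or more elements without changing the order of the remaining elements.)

4

Let dp[i] be the longest increasing subsequence ending at position i. Then dp = [1, 1, 2, 3, 2, 1, 3, 3, 3, 3, 3, 4, 3, 4].
The maximum is 4; one witness is 2, 5, 11, 12 at positions 1,5,10,12.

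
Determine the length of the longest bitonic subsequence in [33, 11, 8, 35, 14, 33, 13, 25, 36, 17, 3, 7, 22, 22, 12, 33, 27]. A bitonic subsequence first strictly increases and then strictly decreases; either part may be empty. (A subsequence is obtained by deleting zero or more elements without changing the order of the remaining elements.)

6

Let inc[i] be the LIS ending at i and dec[i] the longest strictly decreasing subsequence starting at i. inc = [1, 1, 1, 2, 2, 3, 2, 3, 4, 3, 1, 2, 4, 4, 3, 5, 5], dec = [4, 3, 2, 5, 3, 4, 2, 3, 3, 2, 1, 1, 2, 2, 1, 2, 1].
max_i inc[i]+dec[i]−1 = 6, with one witness 33, 35, 33, 25, 22, 12.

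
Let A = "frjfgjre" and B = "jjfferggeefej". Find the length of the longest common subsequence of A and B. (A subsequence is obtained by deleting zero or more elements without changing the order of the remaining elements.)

A longest common subsequence is frfj (length 4); the LCS DP confirms no longer common subsequence exists.

4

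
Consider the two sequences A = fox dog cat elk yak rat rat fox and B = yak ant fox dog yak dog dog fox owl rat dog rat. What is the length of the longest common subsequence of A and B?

Backtracking the LCS table gives one alignment: fox (A1,B3) → dog (A2,B4) → yak (A5,B5) → rat (A6,B10) → rat (A7,B12).
So the longest common subsequence has length 5.

5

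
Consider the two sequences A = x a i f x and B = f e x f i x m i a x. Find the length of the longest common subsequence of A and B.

A longest common subsequence is xax (length 3); the LCS DP confirms no longer common subsequence exists.

3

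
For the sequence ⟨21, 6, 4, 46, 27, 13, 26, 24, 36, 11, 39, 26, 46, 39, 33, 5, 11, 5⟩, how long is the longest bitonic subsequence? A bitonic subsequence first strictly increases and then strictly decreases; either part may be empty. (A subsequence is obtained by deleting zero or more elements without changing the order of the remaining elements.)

10

Let inc[i] be the LIS ending at i and dec[i] the longest strictly decreasing subsequence starting at i. inc = [1, 1, 1, 2, 2, 2, 3, 3, 4, 2, 5, 4, 6, 5, 5, 2, 3, 2], dec = [4, 2, 1, 6, 5, 3, 4, 3, 4, 2, 4, 3, 5, 4, 3, 1, 2, 1].
max_i inc[i]+dec[i]−1 = 10, with one witness 6, 13, 26, 36, 39, 46, 39, 33, 11, 5.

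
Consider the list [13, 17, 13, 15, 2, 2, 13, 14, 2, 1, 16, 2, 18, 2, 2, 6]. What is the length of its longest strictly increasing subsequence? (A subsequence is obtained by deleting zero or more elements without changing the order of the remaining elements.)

5

One longest increasing subsequence is 2, 13, 14, 16, 18 (positions 5,7,8,11,13), of length 5; no longer one exists.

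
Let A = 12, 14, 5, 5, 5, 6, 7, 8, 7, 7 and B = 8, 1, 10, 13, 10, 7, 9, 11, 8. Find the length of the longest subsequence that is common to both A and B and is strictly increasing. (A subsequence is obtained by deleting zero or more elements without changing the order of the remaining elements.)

A longest common strictly increasing subsequence is 7, 8 (length 2); it appears in order in both A and B, and no longer such subsequence exists.

2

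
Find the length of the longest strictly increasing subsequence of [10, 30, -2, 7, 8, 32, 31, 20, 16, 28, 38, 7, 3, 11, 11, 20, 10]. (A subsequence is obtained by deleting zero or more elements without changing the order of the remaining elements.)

Let dp[i] be the longest increasing subsequence ending at position i. Then dp = [1, 2, 1, 2, 3, 4, 4, 4, 4, 5, 6, 2, 2, 4, 4, 5, 4].
The maximum is 6; one witness is -2, 7, 8, 20, 28, 38 at positions 3,4,5,8,10,11.

6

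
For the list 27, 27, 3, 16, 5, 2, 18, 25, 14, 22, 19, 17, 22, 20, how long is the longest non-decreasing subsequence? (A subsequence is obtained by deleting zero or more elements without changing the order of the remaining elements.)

One longest non-decreasing subsequence is 3, 16, 18, 22, 22 (positions 3,4,7,10,13), of length 5; no longer one exists.

5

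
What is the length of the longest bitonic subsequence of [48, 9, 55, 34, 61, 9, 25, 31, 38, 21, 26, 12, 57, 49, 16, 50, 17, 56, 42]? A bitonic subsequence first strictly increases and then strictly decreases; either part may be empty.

8

One longest bitonic subsequence is 9, 25, 31, 38, 49, 50, 56, 42 (positions 2,7,8,9,14,16,18,19): it rises to 56 then falls. Length 8 is optimal.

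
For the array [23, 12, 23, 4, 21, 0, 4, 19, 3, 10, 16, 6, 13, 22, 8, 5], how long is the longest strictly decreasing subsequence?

7

One longest decreasing subsequence is 23, 21, 19, 16, 13, 8, 5 (positions 1,5,8,11,13,15,16), of length 7; no longer one exists.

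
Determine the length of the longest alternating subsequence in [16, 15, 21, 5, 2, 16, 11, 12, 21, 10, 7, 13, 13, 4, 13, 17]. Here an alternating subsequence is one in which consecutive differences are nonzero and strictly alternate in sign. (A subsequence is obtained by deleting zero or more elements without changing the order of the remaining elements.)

11

Track the best alternating length ending on an up-step vs a down-step at each position: up/down = 1/1, 1/2, 3/1, 1/4, 1/4, 5/4, 5/6, 7/6, 7/1, 5/8, 5/8, 9/8, 9/8, 5/10, 11/8, 11/8.
The maximum over both is 11; one such subsequence is 16, 15, 21, 5, 16, 11, 12, 10, 13, 4, 13.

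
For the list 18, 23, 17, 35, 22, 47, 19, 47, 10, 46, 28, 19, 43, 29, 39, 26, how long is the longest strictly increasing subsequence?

5

Scanning left to right, the best length ending at each element is: 18→1, 23→2, 17→1, 35→3, 22→2, 47→4, 19→2, 47→4, 10→1, 46→4, 28→3, 19→2, 43→4, 29→4, 39→5, 26→3.
So the longest increasing subsequence has length 5, e.g. 18, 23, 28, 29, 39.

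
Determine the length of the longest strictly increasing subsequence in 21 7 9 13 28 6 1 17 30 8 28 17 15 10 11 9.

5

Scanning left to right, the best length ending at each element is: 21→1, 7→1, 9→2, 13→3, 28→4, 6→1, 1→1, 17→4, 30→5, 8→2, 28→5, 17→4, 15→4, 10→3, 11→4, 9→3.
So the longest increasing subsequence has length 5, e.g. 7, 9, 13, 28, 30.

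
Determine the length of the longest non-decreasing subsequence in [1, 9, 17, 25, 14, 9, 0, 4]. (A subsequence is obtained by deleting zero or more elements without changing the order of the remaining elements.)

4

Scanning left to right, the best length ending at each element is: 1→1, 9→2, 17→3, 25→4, 14→3, 9→3, 0→1, 4→2.
So the longest non-decreasing subsequence has length 4, e.g. 1, 9, 17, 25.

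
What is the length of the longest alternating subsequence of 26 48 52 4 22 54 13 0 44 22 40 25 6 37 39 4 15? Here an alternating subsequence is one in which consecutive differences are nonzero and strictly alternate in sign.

12

A longest alternating subsequence is 26, 48, 4, 22, 13, 44, 22, 40, 25, 37, 4, 15 (positions 1,2,4,5,7,9,10,11,12,14,16,17); its 11 consecutive differences strictly alternate in sign, and length 12 is optimal.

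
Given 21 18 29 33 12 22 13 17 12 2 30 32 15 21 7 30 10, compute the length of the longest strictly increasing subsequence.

One longest increasing subsequence is 12, 13, 17, 30, 32 (positions 5,7,8,11,12), of length 5; no longer one exists.

5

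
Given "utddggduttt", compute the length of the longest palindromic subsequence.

6

Using dp[i][j] = 2 + dp[i+1][j−1] if the ends match, else max(dp[i+1][j], dp[i][j−1]):
dp[1][11] = 6. A witness is tdggdt at positions 2,4,5,6,7,11.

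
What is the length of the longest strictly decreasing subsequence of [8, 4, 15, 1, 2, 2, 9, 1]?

4

Scanning left to right, the best length ending at each element is: 8→1, 4→2, 15→1, 1→3, 2→3, 2→3, 9→2, 1→4.
So the longest decreasing subsequence has length 4, e.g. 8, 4, 2, 1.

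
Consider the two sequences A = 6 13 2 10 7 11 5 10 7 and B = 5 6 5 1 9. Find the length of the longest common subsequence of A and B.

2

Backtracking the LCS table gives one alignment: 6 (A1,B2) → 5 (A7,B3).
So the longest common subsequence has length 2.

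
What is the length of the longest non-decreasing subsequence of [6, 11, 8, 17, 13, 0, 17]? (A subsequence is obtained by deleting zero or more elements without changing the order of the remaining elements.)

4

One longest non-decreasing subsequence is 6, 11, 17, 17 (positions 1,2,4,7), of length 4; no longer one exists.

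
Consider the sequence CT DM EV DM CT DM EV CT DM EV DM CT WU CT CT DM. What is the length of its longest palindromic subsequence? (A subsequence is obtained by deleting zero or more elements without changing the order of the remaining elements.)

One longest palindromic subsequence is CT DM EV DM CT EV CT DM EV DM CT (positions 1,2,3,4,5,7,8,9,10,11,15); it reads the same forward and backward, and the interval DP gives dp[1][16] = 11.

11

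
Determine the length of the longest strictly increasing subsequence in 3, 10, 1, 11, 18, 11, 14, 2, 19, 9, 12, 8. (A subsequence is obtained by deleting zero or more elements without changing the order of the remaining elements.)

5

One longest increasing subsequence is 3, 10, 11, 18, 19 (positions 1,2,4,5,9), of length 5; no longer one exists.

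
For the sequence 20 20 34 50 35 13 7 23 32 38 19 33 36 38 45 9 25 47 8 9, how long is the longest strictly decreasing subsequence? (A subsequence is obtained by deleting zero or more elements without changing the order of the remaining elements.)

6

Scanning left to right, the best length ending at each element is: 20→1, 20→1, 34→1, 50→1, 35→2, 13→3, 7→4, 23→3, 32→3, 38→2, 19→4, 33→3, 36→3, 38→2, 45→2, 9→5, 25→4, 47→2, 8→6, 9→5.
So the longest decreasing subsequence has length 6, e.g. 50, 35, 23, 19, 9, 8.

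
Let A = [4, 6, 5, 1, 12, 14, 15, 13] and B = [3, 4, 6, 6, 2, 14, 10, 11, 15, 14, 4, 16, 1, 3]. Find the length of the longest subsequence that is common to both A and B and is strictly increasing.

For each value that appears in both, track the longest common increasing run ending there.
The best achievable length is 4; one witness is 4, 6, 14, 15 (A-positions 1,2,6,7, B-positions 2,3,6,9).

4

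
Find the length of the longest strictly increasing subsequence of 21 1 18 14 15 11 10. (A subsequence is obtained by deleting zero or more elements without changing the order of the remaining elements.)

3

Let dp[i] be the longest increasing subsequence ending at position i. Then dp = [1, 1, 2, 2, 3, 2, 2].
The maximum is 3; one witness is 1, 14, 15 at positions 2,4,5.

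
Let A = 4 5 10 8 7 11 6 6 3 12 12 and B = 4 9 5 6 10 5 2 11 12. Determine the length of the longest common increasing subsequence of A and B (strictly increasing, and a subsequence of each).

For each value that appears in both, track the longest common increasing run ending there.
The best achievable length is 5; one witness is 4, 5, 10, 11, 12 (A-positions 1,2,3,6,10, B-positions 1,3,5,8,9).

5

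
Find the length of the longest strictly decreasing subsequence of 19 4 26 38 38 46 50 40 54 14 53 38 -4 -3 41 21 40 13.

5

Let dp[i] be the longest decreasing subsequence ending at position i. Then dp = [1, 2, 1, 1, 1, 1, 1, 2, 1, 3, 2, 3, 4, 4, 3, 4, 4, 5].
The maximum is 5; one witness is 46, 40, 38, 21, 13 at positions 6,8,12,16,18.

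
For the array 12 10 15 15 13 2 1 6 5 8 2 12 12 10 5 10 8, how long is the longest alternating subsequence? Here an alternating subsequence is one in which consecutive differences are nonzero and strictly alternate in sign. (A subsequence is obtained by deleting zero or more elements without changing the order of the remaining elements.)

12

A longest alternating subsequence is 12, 10, 15, 2, 6, 5, 8, 2, 12, 5, 10, 8 (positions 1,2,3,6,8,9,10,11,12,15,16,17); its 11 consecutive differences strictly alternate in sign, and length 12 is optimal.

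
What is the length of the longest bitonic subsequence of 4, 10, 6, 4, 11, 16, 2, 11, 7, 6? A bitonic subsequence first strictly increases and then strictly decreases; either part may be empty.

7

One longest bitonic subsequence is 4, 10, 11, 16, 11, 7, 6 (positions 1,2,5,6,8,9,10): it rises to 16 then falls. Length 7 is optimal.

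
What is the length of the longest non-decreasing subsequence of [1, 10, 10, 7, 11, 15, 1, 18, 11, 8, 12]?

6

Scanning left to right, the best length ending at each element is: 1→1, 10→2, 10→3, 7→2, 11→4, 15→5, 1→2, 18→6, 11→5, 8→3, 12→6.
So the longest non-decreasing subsequence has length 6, e.g. 1, 10, 10, 11, 15, 18.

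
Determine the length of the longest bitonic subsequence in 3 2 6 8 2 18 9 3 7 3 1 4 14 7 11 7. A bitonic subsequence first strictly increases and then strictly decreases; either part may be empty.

8

One longest bitonic subsequence is 3, 6, 8, 18, 9, 7, 3, 1 (positions 1,3,4,6,7,9,10,11): it rises to 18 then falls. Length 8 is optimal.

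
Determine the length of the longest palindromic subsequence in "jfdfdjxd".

5

One longest palindromic subsequence is jdfdj (positions 1,3,4,5,6); it reads the same forward and backward, and the interval DP gives dp[1][8] = 5.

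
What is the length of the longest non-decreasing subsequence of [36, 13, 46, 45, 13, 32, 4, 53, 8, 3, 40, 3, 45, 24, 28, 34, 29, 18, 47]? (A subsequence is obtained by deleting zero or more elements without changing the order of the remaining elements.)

Scanning left to right, the best length ending at each element is: 36→1, 13→1, 46→2, 45→2, 13→2, 32→3, 4→1, 53→4, 8→2, 3→1, 40→4, 3→2, 45→5, 24→3, 28→4, 34→5, 29→5, 18→3, 47→6.
So the longest non-decreasing subsequence has length 6, e.g. 13, 13, 32, 40, 45, 47.

6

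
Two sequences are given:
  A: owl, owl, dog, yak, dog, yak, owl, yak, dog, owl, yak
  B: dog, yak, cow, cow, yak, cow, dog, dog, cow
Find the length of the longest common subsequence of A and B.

4

Backtracking the LCS table gives one alignment: dog (A3,B1) → yak (A4,B5) → dog (A5,B7) → dog (A9,B8).
So the longest common subsequence has length 4.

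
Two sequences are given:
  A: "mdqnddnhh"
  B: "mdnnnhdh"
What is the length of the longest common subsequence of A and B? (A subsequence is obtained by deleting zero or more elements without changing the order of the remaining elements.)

Backtracking the LCS table gives one alignment: m (A1,B1) → d (A2,B2) → n (A4,B4) → n (A7,B5) → h (A8,B6) → h (A9,B8).
So the longest common subsequence has length 6.

6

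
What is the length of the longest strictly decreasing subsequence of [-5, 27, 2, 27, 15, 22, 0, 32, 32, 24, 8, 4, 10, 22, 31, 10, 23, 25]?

4

Scanning left to right, the best length ending at each element is: -5→1, 27→1, 2→2, 27→1, 15→2, 22→2, 0→3, 32→1, 32→1, 24→2, 8→3, 4→4, 10→3, 22→3, 31→2, 10→4, 23→3, 25→3.
So the longest decreasing subsequence has length 4, e.g. 27, 15, 8, 4.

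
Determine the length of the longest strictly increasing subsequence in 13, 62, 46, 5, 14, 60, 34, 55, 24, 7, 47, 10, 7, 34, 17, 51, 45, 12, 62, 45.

One longest increasing subsequence is 13, 14, 34, 47, 51, 62 (positions 1,5,7,11,16,19), of length 6; no longer one exists.

6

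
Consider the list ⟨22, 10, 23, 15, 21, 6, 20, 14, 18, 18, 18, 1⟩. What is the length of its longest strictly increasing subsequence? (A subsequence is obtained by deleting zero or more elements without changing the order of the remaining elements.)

Let dp[i] be the longest increasing subsequence ending at position i. Then dp = [1, 1, 2, 2, 3, 1, 3, 2, 3, 3, 3, 1].
The maximum is 3; one witness is 10, 15, 21 at positions 2,4,5.

3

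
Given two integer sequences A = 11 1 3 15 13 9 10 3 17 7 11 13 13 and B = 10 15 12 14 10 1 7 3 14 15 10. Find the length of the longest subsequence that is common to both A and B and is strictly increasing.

For each value that appears in both, track the longest common increasing run ending there.
The best achievable length is 3; one witness is 1, 3, 15 (A-positions 2,3,4, B-positions 6,8,10).

3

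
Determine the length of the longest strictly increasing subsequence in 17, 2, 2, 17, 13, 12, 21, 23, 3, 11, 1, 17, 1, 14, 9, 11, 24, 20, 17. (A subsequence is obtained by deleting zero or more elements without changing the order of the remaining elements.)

One longest increasing subsequence is 2, 17, 21, 23, 24 (positions 2,4,7,8,17), of length 5; no longer one exists.

5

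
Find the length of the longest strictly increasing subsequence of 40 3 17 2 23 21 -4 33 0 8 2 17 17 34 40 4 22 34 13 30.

One longest increasing subsequence is 3, 17, 23, 33, 34, 40 (positions 2,3,5,8,14,15), of length 6; no longer one exists.

6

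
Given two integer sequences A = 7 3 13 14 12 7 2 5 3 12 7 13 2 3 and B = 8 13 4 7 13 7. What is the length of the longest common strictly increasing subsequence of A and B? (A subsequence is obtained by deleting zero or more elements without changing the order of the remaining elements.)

A longest common strictly increasing subsequence is 7, 13 (length 2); it appears in order in both A and B, and no longer such subsequence exists.

2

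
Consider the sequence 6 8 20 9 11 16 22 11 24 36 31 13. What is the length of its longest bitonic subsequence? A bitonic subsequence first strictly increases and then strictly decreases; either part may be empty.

Let inc[i] be the LIS ending at i and dec[i] the longest strictly decreasing subsequence starting at i. inc = [1, 2, 3, 3, 4, 5, 6, 4, 7, 8, 8, 5], dec = [1, 1, 3, 1, 1, 2, 2, 1, 2, 3, 2, 1].
max_i inc[i]+dec[i]−1 = 10, with one witness 6, 8, 9, 11, 16, 22, 24, 36, 31, 13.

10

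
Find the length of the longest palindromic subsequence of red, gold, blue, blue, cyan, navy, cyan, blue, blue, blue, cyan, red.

9

One longest palindromic subsequence is red blue blue cyan navy cyan blue blue red (positions 1,3,4,5,6,7,9,10,12); it reads the same forward and backward, and the interval DP gives dp[1][12] = 9.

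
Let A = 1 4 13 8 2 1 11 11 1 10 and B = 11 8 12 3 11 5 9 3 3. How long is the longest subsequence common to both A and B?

2

A longest common subsequence is 8, 11 (length 2); the LCS DP confirms no longer common subsequence exists.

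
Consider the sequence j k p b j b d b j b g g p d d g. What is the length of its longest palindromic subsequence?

9

One longest palindromic subsequence is pbjbdbjbp (positions 3,4,5,6,7,8,9,10,13); it reads the same forward and backward, and the interval DP gives dp[1][16] = 9.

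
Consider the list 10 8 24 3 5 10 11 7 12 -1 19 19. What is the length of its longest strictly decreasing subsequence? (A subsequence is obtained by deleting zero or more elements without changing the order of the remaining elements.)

4

One longest decreasing subsequence is 10, 8, 3, -1 (positions 1,2,4,10), of length 4; no longer one exists.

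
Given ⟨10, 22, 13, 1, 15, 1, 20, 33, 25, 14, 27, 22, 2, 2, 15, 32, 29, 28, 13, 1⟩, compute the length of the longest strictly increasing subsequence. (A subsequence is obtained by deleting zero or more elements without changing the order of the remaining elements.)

Let dp[i] be the longest increasing subsequence ending at position i. Then dp = [1, 2, 2, 1, 3, 1, 4, 5, 5, 3, 6, 5, 2, 2, 4, 7, 7, 7, 3, 1].
The maximum is 7; one witness is 10, 13, 15, 20, 25, 27, 32 at positions 1,3,5,7,9,11,16.

7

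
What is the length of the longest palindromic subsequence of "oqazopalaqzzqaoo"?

10

One longest palindromic subsequence is ooaqzzqaoo (positions 1,5,7,10,11,12,13,14,15,16); it reads the same forward and backward, and the interval DP gives dp[1][16] = 10.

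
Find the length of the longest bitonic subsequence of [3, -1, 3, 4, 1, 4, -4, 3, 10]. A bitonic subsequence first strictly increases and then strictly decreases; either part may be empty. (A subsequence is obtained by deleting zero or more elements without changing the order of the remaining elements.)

5

One longest bitonic subsequence is -1, 3, 4, 1, -4 (positions 2,3,4,5,7): it rises to 4 then falls. Length 5 is optimal.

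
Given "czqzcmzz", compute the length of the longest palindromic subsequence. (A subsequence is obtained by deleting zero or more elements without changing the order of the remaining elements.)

5

One longest palindromic subsequence is zzmzz (positions 2,4,6,7,8); it reads the same forward and backward, and the interval DP gives dp[1][8] = 5.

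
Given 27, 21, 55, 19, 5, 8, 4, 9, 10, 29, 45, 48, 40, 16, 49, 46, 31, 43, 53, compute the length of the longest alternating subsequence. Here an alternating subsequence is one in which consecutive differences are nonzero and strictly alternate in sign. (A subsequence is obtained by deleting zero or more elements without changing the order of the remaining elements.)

A longest alternating subsequence is 27, 21, 55, 5, 8, 4, 45, 40, 49, 31, 43 (positions 1,2,3,5,6,7,11,13,15,17,18); its 10 consecutive differences strictly alternate in sign, and length 11 is optimal.

11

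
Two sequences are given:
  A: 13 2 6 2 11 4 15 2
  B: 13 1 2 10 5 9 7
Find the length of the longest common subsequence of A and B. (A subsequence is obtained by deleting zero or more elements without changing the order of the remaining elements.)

2

A longest common subsequence is 13, 2 (length 2); the LCS DP confirms no longer common subsequence exists.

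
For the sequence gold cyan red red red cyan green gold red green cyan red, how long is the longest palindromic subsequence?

Using dp[i][j] = 2 + dp[i+1][j−1] if the ends match, else max(dp[i+1][j], dp[i][j−1]):
dp[1][12] = 7. A witness is red cyan green red green cyan red at positions 3,6,7,9,10,11,12.

7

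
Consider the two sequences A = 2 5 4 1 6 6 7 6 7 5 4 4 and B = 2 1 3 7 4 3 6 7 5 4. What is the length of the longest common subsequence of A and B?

A longest common subsequence is 2, 1, 7, 6, 7, 5, 4 (length 7); the LCS DP confirms no longer common subsequence exists.

7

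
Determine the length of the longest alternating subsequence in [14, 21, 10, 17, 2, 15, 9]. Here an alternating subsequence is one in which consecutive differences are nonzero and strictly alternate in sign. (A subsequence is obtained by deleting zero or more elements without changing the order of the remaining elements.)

7

A longest alternating subsequence is 14, 21, 10, 17, 2, 15, 9 (positions 1,2,3,4,5,6,7); its 6 consecutive differences strictly alternate in sign, and length 7 is optimal.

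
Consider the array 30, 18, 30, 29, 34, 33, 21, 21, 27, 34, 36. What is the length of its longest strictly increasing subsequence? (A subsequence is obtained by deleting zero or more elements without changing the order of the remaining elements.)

5

Scanning left to right, the best length ending at each element is: 30→1, 18→1, 30→2, 29→2, 34→3, 33→3, 21→2, 21→2, 27→3, 34→4, 36→5.
So the longest increasing subsequence has length 5, e.g. 18, 30, 33, 34, 36.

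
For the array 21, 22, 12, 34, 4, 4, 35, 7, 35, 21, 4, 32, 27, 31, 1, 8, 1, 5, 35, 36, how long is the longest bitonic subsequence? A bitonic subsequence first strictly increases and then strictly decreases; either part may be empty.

Let inc[i] be the LIS ending at i and dec[i] the longest strictly decreasing subsequence starting at i. inc = [1, 2, 1, 3, 1, 1, 4, 2, 4, 3, 1, 4, 4, 5, 1, 3, 1, 2, 6, 7], dec = [5, 5, 4, 5, 2, 2, 5, 3, 5, 3, 2, 4, 3, 3, 1, 2, 1, 1, 1, 1].
max_i inc[i]+dec[i]−1 = 8, with one witness 21, 22, 34, 35, 32, 31, 8, 5.

8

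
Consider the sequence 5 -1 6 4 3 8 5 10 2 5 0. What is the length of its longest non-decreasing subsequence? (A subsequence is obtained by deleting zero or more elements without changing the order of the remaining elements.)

One longest non-decreasing subsequence is 5, 6, 8, 10 (positions 1,3,6,8), of length 4; no longer one exists.

4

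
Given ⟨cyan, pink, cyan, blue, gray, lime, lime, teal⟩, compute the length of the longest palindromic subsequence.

Using dp[i][j] = 2 + dp[i+1][j−1] if the ends match, else max(dp[i+1][j], dp[i][j−1]):
dp[1][8] = 3. A witness is cyan pink cyan at positions 1,2,3.

3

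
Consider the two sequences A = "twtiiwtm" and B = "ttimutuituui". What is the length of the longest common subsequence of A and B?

5

Backtracking the LCS table gives one alignment: t (A1,B1) → t (A3,B2) → i (A4,B3) → i (A5,B8) → t (A7,B9).
So the longest common subsequence has length 5.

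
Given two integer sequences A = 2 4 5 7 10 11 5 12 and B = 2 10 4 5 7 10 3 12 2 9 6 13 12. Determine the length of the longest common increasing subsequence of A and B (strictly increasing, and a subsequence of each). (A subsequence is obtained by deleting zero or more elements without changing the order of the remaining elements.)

For each value that appears in both, track the longest common increasing run ending there.
The best achievable length is 6; one witness is 2, 4, 5, 7, 10, 12 (A-positions 1,2,3,4,5,8, B-positions 1,3,4,5,6,8).

6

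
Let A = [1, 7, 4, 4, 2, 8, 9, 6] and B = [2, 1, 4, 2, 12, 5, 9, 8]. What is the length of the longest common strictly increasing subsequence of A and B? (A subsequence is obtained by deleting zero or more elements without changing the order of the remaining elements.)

A longest common strictly increasing subsequence is 1, 4, 9 (length 3); it appears in order in both A and B, and no longer such subsequence exists.

3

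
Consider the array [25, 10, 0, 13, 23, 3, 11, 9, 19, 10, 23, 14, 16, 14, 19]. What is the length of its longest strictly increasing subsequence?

7

Let dp[i] be the longest increasing subsequence ending at position i. Then dp = [1, 1, 1, 2, 3, 2, 3, 3, 4, 4, 5, 5, 6, 5, 7].
The maximum is 7; one witness is 0, 3, 9, 10, 14, 16, 19 at positions 3,6,8,10,12,13,15.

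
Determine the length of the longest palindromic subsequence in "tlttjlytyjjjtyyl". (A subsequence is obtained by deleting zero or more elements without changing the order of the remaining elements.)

One longest palindromic subsequence is lyyjjjyyl (positions 2,7,9,10,11,12,14,15,16); it reads the same forward and backward, and the interval DP gives dp[1][16] = 9.

9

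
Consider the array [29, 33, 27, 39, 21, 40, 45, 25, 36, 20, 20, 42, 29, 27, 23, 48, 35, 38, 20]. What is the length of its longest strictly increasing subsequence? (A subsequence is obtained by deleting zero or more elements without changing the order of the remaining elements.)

Scanning left to right, the best length ending at each element is: 29→1, 33→2, 27→1, 39→3, 21→1, 40→4, 45→5, 25→2, 36→3, 20→1, 20→1, 42→5, 29→3, 27→3, 23→2, 48→6, 35→4, 38→5, 20→1.
So the longest increasing subsequence has length 6, e.g. 29, 33, 39, 40, 45, 48.

6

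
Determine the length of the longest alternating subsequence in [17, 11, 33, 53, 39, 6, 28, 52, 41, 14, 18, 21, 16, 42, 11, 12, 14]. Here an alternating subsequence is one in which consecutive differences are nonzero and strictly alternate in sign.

11

Track the best alternating length ending on an up-step vs a down-step at each position: up/down = 1/1, 1/2, 3/1, 3/1, 3/4, 1/4, 5/4, 5/4, 5/6, 5/6, 7/6, 7/6, 7/8, 9/6, 5/10, 11/10, 11/10.
The maximum over both is 11; one such subsequence is 17, 11, 33, 6, 28, 14, 18, 16, 42, 11, 12.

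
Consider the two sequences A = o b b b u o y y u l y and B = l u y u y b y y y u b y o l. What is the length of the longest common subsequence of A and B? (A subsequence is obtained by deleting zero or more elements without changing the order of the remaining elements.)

Backtracking the LCS table gives one alignment: b (A2,B6) → y (A7,B8) → y (A8,B9) → u (A9,B10) → l (A10,B14).
So the longest common subsequence has length 5.

5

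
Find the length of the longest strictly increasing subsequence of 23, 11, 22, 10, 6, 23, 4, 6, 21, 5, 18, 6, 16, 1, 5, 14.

Let dp[i] be the longest increasing subsequence ending at position i. Then dp = [1, 1, 2, 1, 1, 3, 1, 2, 3, 2, 3, 3, 4, 1, 2, 4].
The maximum is 4; one witness is 4, 5, 6, 16 at positions 7,10,12,13.

4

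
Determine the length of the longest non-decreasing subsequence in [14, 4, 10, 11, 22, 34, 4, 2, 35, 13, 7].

6

Scanning left to right, the best length ending at each element is: 14→1, 4→1, 10→2, 11→3, 22→4, 34→5, 4→2, 2→1, 35→6, 13→4, 7→3.
So the longest non-decreasing subsequence has length 6, e.g. 4, 10, 11, 22, 34, 35.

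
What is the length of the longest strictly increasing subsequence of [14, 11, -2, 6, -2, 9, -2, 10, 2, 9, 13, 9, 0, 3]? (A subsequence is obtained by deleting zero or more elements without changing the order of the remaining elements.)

Let dp[i] be the longest increasing subsequence ending at position i. Then dp = [1, 1, 1, 2, 1, 3, 1, 4, 2, 3, 5, 3, 2, 3].
The maximum is 5; one witness is -2, 6, 9, 10, 13 at positions 3,4,6,8,11.

5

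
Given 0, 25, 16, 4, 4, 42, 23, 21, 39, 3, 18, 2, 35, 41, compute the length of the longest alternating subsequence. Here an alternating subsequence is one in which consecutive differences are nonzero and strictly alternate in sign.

10

Track the best alternating length ending on an up-step vs a down-step at each position: up/down = 1/1, 2/1, 2/3, 2/3, 2/3, 4/1, 4/5, 4/5, 6/5, 2/7, 8/7, 2/9, 10/7, 10/5.
The maximum over both is 10; one such subsequence is 0, 25, 16, 42, 23, 39, 3, 18, 2, 35.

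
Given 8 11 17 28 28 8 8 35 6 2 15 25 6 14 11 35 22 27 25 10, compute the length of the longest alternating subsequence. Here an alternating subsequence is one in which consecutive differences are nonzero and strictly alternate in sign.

A longest alternating subsequence is 8, 11, 8, 35, 6, 15, 6, 14, 11, 35, 22, 27, 25 (positions 1,2,6,8,9,11,13,14,15,16,17,18,19); its 12 consecutive differences strictly alternate in sign, and length 13 is optimal.

13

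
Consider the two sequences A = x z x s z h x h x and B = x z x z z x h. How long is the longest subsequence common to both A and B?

6

A longest common subsequence is xzxzxh (length 6); the LCS DP confirms no longer common subsequence exists.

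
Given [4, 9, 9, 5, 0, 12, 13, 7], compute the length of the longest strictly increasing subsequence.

One longest increasing subsequence is 4, 9, 12, 13 (positions 1,2,6,7), of length 4; no longer one exists.

4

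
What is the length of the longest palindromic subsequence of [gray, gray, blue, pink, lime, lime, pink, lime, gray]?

6

One longest palindromic subsequence is gray pink lime lime pink gray (positions 1,4,5,6,7,9); it reads the same forward and backward, and the interval DP gives dp[1][9] = 6.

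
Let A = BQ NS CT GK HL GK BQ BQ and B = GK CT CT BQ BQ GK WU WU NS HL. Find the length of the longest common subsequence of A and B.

A longest common subsequence is BQ, NS, HL (length 3); the LCS DP confirms no longer common subsequence exists.

3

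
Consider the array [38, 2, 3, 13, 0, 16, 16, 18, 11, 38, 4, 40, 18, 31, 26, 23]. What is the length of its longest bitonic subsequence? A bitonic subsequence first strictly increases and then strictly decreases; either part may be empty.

Let inc[i] be the LIS ending at i and dec[i] the longest strictly decreasing subsequence starting at i. inc = [1, 1, 2, 3, 1, 4, 4, 5, 3, 6, 3, 7, 5, 6, 6, 6], dec = [4, 2, 2, 3, 1, 3, 3, 3, 2, 4, 1, 4, 1, 3, 2, 1].
max_i inc[i]+dec[i]−1 = 10, with one witness 2, 3, 13, 16, 18, 38, 40, 31, 26, 23.

10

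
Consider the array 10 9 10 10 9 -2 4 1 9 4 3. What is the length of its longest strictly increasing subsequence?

3

Let dp[i] be the longest increasing subsequence ending at position i. Then dp = [1, 1, 2, 2, 1, 1, 2, 2, 3, 3, 3].
The maximum is 3; one witness is -2, 4, 9 at positions 6,7,9.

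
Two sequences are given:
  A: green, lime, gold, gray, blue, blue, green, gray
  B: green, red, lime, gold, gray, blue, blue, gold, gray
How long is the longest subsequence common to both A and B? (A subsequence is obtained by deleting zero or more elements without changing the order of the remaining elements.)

7

Backtracking the LCS table gives one alignment: green (A1,B1) → lime (A2,B3) → gold (A3,B4) → gray (A4,B5) → blue (A5,B6) → blue (A6,B7) → gray (A8,B9).
So the longest common subsequence has length 7.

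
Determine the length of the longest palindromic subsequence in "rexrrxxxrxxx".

7

Using dp[i][j] = 2 + dp[i+1][j−1] if the ends match, else max(dp[i+1][j], dp[i][j−1]):
dp[1][12] = 7. A witness is xxxrxxx at positions 3,6,7,9,10,11,12.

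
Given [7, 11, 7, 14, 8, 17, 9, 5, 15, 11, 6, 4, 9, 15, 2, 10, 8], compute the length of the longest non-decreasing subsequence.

6

Let dp[i] be the longest non-decreasing subsequence ending at position i. Then dp = [1, 2, 2, 3, 3, 4, 4, 1, 5, 5, 2, 1, 5, 6, 1, 6, 4].
The maximum is 6; one witness is 7, 7, 8, 9, 15, 15 at positions 1,3,5,7,9,14.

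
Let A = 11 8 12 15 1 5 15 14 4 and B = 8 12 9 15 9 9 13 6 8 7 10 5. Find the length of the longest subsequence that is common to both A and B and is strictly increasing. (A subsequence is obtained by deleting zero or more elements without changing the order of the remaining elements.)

For each value that appears in both, track the longest common increasing run ending there.
The best achievable length is 3; one witness is 8, 12, 15 (A-positions 2,3,4, B-positions 1,2,4).

3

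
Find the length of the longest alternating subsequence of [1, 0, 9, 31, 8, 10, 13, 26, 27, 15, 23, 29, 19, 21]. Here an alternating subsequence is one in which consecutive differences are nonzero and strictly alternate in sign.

9

Track the best alternating length ending on an up-step vs a down-step at each position: up/down = 1/1, 1/2, 3/1, 3/1, 3/4, 5/4, 5/4, 5/4, 5/4, 5/6, 7/6, 7/4, 7/8, 9/8.
The maximum over both is 9; one such subsequence is 1, 0, 9, 8, 26, 15, 23, 19, 21.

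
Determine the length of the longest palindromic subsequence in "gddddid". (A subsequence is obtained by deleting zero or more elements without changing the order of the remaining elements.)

One longest palindromic subsequence is ddddd (positions 2,3,4,5,7); it reads the same forward and backward, and the interval DP gives dp[1][7] = 5.

5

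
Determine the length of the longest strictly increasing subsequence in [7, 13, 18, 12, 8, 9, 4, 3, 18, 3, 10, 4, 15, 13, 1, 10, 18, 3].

6

Scanning left to right, the best length ending at each element is: 7→1, 13→2, 18→3, 12→2, 8→2, 9→3, 4→1, 3→1, 18→4, 3→1, 10→4, 4→2, 15→5, 13→5, 1→1, 10→4, 18→6, 3→2.
So the longest increasing subsequence has length 6, e.g. 7, 8, 9, 10, 15, 18.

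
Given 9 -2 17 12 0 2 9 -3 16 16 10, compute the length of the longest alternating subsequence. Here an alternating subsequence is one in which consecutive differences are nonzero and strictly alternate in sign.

Track the best alternating length ending on an up-step vs a down-step at each position: up/down = 1/1, 1/2, 3/1, 3/4, 3/4, 5/4, 5/4, 1/6, 7/4, 7/4, 7/8.
The maximum over both is 8; one such subsequence is 9, -2, 17, 0, 2, -3, 16, 10.

8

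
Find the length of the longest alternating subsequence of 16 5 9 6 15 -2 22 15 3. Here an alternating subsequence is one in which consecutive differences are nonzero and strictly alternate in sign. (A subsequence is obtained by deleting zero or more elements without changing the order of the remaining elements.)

A longest alternating subsequence is 16, 5, 9, 6, 15, -2, 22, 15 (positions 1,2,3,4,5,6,7,8); its 7 consecutive differences strictly alternate in sign, and length 8 is optimal.

8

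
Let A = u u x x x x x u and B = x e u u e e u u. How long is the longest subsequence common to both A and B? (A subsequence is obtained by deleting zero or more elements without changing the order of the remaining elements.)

A longest common subsequence is uuu (length 3); the LCS DP confirms no longer common subsequence exists.

3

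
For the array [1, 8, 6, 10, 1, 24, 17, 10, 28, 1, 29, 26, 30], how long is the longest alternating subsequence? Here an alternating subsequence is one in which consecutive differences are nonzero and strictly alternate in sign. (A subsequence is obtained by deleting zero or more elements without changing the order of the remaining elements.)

A longest alternating subsequence is 1, 8, 6, 10, 1, 24, 17, 28, 1, 29, 26, 30 (positions 1,2,3,4,5,6,7,9,10,11,12,13); its 11 consecutive differences strictly alternate in sign, and length 12 is optimal.

12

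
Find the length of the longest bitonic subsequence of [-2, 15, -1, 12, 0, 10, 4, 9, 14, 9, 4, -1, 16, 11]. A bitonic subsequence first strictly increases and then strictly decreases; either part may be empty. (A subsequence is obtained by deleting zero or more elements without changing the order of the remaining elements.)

Let inc[i] be the LIS ending at i and dec[i] the longest strictly decreasing subsequence starting at i. inc = [1, 2, 2, 3, 3, 4, 4, 5, 6, 5, 4, 2, 7, 6], dec = [1, 6, 1, 5, 2, 4, 2, 3, 4, 3, 2, 1, 2, 1].
max_i inc[i]+dec[i]−1 = 9, with one witness -2, -1, 0, 4, 9, 14, 9, 4, -1.

9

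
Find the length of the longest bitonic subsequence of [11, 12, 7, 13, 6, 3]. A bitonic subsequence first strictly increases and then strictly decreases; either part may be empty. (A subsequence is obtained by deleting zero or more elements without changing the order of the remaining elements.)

5

One longest bitonic subsequence is 11, 12, 7, 6, 3 (positions 1,2,3,5,6): it rises to 12 then falls. Length 5 is optimal.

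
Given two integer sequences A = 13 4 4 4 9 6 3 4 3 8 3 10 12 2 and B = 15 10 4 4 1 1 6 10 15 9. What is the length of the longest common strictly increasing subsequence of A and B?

A longest common strictly increasing subsequence is 4, 6, 10 (length 3); it appears in order in both A and B, and no longer such subsequence exists.

3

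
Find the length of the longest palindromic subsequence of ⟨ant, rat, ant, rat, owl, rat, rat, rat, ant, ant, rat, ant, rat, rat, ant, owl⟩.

11

Using dp[i][j] = 2 + dp[i+1][j−1] if the ends match, else max(dp[i+1][j], dp[i][j−1]):
dp[1][16] = 11. A witness is ant rat ant rat rat rat rat rat ant rat ant at positions 1,2,3,4,6,7,8,11,12,14,15.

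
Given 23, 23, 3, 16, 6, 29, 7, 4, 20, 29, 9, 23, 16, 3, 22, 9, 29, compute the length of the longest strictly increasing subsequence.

7

Scanning left to right, the best length ending at each element is: 23→1, 23→1, 3→1, 16→2, 6→2, 29→3, 7→3, 4→2, 20→4, 29→5, 9→4, 23→5, 16→5, 3→1, 22→6, 9→4, 29→7.
So the longest increasing subsequence has length 7, e.g. 3, 6, 7, 9, 16, 22, 29.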